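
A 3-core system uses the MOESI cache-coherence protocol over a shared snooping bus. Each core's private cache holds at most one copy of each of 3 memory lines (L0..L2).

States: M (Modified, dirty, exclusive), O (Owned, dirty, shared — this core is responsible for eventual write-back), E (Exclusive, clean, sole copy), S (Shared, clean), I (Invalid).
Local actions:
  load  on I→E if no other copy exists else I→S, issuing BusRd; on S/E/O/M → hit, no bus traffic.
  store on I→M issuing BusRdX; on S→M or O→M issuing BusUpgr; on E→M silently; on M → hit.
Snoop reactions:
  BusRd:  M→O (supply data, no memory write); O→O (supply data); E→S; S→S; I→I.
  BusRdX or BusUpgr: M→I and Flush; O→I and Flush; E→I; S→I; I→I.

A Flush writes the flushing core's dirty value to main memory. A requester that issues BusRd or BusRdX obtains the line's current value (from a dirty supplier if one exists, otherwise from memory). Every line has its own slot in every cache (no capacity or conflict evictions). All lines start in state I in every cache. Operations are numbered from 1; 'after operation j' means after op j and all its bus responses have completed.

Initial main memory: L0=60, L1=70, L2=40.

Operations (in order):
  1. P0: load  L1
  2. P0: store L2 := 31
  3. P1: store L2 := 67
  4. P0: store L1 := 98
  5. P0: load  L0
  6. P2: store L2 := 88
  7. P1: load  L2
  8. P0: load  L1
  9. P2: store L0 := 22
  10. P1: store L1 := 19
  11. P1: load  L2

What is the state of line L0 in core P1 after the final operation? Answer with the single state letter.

step 1: P0: load  L1  ⟶  EII  (L1)  txn=BusRd  M[L1]=70
step 2: P0: store L2 := 31  ⟶  MII  (L2)  txn=BusRdX  M[L2]=40
step 3: P1: store L2 := 67  ⟶  IMI  (L2)  txn=BusRdX+Flush  M[L2]=31
step 4: P0: store L1 := 98  ⟶  MII  (L1)  txn=∅  M[L1]=70
step 5: P0: load  L0  ⟶  EII  (L0)  txn=BusRd  M[L0]=60
step 6: P2: store L2 := 88  ⟶  IIM  (L2)  txn=BusRdX+Flush  M[L2]=67
step 7: P1: load  L2  ⟶  ISO  (L2)  txn=BusRd  M[L2]=67
step 8: P0: load  L1  ⟶  MII  (L1)  txn=∅  M[L1]=70
step 9: P2: store L0 := 22  ⟶  IIM  (L0)  txn=BusRdX  M[L0]=60
step 10: P1: store L1 := 19  ⟶  IMI  (L1)  txn=BusRdX+Flush  M[L1]=98
step 11: P1: load  L2  ⟶  ISO  (L2)  txn=∅  M[L2]=67

state = I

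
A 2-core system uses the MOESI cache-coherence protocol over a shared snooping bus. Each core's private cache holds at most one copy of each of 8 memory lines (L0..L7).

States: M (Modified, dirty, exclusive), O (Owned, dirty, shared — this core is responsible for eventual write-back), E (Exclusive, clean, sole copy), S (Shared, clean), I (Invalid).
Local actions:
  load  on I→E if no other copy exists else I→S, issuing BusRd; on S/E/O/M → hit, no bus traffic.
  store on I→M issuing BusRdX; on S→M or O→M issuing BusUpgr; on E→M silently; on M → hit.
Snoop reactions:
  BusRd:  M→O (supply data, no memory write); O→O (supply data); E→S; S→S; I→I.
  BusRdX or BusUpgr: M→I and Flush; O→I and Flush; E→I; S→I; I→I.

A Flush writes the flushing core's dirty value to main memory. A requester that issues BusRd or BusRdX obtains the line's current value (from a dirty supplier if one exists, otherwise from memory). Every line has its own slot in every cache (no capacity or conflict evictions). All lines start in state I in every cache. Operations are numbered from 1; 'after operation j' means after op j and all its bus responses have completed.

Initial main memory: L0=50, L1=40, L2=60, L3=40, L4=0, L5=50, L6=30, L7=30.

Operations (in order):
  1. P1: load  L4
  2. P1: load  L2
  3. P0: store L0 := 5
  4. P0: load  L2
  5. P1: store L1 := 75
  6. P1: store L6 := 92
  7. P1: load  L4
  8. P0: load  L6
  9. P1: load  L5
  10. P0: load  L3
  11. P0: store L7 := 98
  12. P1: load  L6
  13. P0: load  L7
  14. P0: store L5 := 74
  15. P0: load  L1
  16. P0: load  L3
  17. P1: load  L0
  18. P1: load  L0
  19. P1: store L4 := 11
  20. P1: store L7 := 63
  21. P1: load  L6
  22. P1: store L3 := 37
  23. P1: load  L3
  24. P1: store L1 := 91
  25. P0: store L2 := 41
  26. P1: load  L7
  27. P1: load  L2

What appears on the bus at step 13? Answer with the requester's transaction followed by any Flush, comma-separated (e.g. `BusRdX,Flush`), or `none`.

bus = none

[1] P1: load  L4 | P0:I, P1:E(0) | bus: BusRd
[2] P1: load  L2 | P0:I, P1:E(60) | bus: BusRd
[3] P0: store L0 := 5 | P0:M(5), P1:I | bus: BusRdX
[4] P0: load  L2 | P0:S(60), P1:S(60) | bus: BusRd
[5] P1: store L1 := 75 | P0:I, P1:M(75) | bus: BusRdX
[6] P1: store L6 := 92 | P0:I, P1:M(92) | bus: BusRdX
[7] P1: load  L4 | P0:I, P1:E(0) | bus: none
[8] P0: load  L6 | P0:S(92), P1:O(92) | bus: BusRd
[9] P1: load  L5 | P0:I, P1:E(50) | bus: BusRd
[10] P0: load  L3 | P0:E(40), P1:I | bus: BusRd
[11] P0: store L7 := 98 | P0:M(98), P1:I | bus: BusRdX
[12] P1: load  L6 | P0:S(92), P1:O(92) | bus: none
[13] P0: load  L7 | P0:M(98), P1:I | bus: none
[14] P0: store L5 := 74 | P0:M(74), P1:I | bus: BusRdX
[15] P0: load  L1 | P0:S(75), P1:O(75) | bus: BusRd
[16] P0: load  L3 | P0:E(40), P1:I | bus: none
[17] P1: load  L0 | P0:O(5), P1:S(5) | bus: BusRd
[18] P1: load  L0 | P0:O(5), P1:S(5) | bus: none
[19] P1: store L4 := 11 | P0:I, P1:M(11) | bus: none
[20] P1: store L7 := 63 | P0:I, P1:M(63) | bus: BusRdX,Flush
[21] P1: load  L6 | P0:S(92), P1:O(92) | bus: none
[22] P1: store L3 := 37 | P0:I, P1:M(37) | bus: BusRdX
[23] P1: load  L3 | P0:I, P1:M(37) | bus: none
[24] P1: store L1 := 91 | P0:I, P1:M(91) | bus: BusUpgr
[25] P0: store L2 := 41 | P0:M(41), P1:I | bus: BusUpgr
[26] P1: load  L7 | P0:I, P1:M(63) | bus: none
[27] P1: load  L2 | P0:O(41), P1:S(41) | bus: BusRd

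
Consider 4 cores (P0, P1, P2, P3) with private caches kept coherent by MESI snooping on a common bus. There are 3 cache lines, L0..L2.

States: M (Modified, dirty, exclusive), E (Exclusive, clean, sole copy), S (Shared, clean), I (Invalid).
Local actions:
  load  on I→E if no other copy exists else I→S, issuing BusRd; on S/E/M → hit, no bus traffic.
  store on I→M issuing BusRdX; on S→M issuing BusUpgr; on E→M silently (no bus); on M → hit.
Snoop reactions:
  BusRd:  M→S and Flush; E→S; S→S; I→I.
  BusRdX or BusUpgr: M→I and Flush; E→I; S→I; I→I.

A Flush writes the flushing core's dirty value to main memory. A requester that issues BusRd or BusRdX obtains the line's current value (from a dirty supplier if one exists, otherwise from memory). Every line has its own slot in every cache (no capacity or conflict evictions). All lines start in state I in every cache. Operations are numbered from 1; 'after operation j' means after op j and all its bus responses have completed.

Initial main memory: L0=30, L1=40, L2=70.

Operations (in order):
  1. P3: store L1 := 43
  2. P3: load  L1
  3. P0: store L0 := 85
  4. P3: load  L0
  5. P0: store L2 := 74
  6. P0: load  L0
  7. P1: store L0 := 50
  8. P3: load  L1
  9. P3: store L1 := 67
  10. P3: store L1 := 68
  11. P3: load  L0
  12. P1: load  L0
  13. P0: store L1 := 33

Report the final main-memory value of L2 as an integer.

memory[L2] = 70

  op1 P3: store L1 := 43 → I/I/I/M on L1; bus BusRdX; mem=40
  op2 P3: load  L1 → I/I/I/M on L1; bus (none); mem=40
  op3 P0: store L0 := 85 → M/I/I/I on L0; bus BusRdX; mem=30
  op4 P3: load  L0 → S/I/I/S on L0; bus BusRd Flush; mem=85
  op5 P0: store L2 := 74 → M/I/I/I on L2; bus BusRdX; mem=70
  op6 P0: load  L0 → S/I/I/S on L0; bus (none); mem=85
  op7 P1: store L0 := 50 → I/M/I/I on L0; bus BusRdX; mem=85
  op8 P3: load  L1 → I/I/I/M on L1; bus (none); mem=40
  op9 P3: store L1 := 67 → I/I/I/M on L1; bus (none); mem=40
  op10 P3: store L1 := 68 → I/I/I/M on L1; bus (none); mem=40
  op11 P3: load  L0 → I/S/I/S on L0; bus BusRd Flush; mem=50
  op12 P1: load  L0 → I/S/I/S on L0; bus (none); mem=50
  op13 P0: store L1 := 33 → M/I/I/I on L1; bus BusRdX Flush; mem=68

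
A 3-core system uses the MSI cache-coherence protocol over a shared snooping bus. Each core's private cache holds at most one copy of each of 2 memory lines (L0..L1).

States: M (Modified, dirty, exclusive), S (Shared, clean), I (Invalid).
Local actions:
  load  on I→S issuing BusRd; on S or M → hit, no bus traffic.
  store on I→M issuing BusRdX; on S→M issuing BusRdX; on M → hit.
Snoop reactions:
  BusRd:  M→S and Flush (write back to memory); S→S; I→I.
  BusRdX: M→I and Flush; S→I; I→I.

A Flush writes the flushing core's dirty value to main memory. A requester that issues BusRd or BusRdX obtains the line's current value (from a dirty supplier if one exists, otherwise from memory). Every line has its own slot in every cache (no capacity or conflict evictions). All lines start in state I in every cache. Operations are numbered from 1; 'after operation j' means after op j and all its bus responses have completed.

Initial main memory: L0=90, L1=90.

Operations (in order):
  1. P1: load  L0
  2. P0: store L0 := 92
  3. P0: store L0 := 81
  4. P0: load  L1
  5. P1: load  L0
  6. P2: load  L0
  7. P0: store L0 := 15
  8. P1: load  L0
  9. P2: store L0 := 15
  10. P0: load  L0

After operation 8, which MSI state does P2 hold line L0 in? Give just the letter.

[1] P1: load  L0 | P0:I, P1:S(90), P2:I | bus: BusRd
[2] P0: store L0 := 92 | P0:M(92), P1:I, P2:I | bus: BusRdX
[3] P0: store L0 := 81 | P0:M(81), P1:I, P2:I | bus: none
[4] P0: load  L1 | P0:S(90), P1:I, P2:I | bus: BusRd
[5] P1: load  L0 | P0:S(81), P1:S(81), P2:I | bus: BusRd,Flush
[6] P2: load  L0 | P0:S(81), P1:S(81), P2:S(81) | bus: BusRd
[7] P0: store L0 := 15 | P0:M(15), P1:I, P2:I | bus: BusRdX
[8] P1: load  L0 | P0:S(15), P1:S(15), P2:I | bus: BusRd,Flush
[9] P2: store L0 := 15 | P0:I, P1:I, P2:M(15) | bus: BusRdX
[10] P0: load  L0 | P0:S(15), P1:I, P2:S(15) | bus: BusRd,Flush

state = I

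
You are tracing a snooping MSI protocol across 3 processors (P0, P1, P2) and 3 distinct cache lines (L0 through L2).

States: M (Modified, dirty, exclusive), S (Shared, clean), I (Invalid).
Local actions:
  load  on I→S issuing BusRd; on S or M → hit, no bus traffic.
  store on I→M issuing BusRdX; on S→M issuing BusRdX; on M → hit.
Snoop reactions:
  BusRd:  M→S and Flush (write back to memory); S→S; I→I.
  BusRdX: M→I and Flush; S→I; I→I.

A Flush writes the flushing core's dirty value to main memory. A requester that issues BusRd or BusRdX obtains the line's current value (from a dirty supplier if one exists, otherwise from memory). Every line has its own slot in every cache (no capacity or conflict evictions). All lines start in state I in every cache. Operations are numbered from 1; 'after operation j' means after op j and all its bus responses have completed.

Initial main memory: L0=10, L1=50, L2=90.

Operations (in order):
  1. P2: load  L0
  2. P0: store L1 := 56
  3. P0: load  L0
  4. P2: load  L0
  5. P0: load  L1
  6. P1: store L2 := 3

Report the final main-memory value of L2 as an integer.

memory[L2] = 90

1. P2: load  L0  bus=[BusRd]  L0: P0=I P1=I P2=S  mem[L0]=10
2. P0: store L1 := 56  bus=[BusRdX]  L1: P0=M P1=I P2=I  mem[L1]=50
3. P0: load  L0  bus=[BusRd]  L0: P0=S P1=I P2=S  mem[L0]=10
4. P2: load  L0  bus=[-]  L0: P0=S P1=I P2=S  mem[L0]=10
5. P0: load  L1  bus=[-]  L1: P0=M P1=I P2=I  mem[L1]=50
6. P1: store L2 := 3  bus=[BusRdX]  L2: P0=I P1=M P2=I  mem[L2]=90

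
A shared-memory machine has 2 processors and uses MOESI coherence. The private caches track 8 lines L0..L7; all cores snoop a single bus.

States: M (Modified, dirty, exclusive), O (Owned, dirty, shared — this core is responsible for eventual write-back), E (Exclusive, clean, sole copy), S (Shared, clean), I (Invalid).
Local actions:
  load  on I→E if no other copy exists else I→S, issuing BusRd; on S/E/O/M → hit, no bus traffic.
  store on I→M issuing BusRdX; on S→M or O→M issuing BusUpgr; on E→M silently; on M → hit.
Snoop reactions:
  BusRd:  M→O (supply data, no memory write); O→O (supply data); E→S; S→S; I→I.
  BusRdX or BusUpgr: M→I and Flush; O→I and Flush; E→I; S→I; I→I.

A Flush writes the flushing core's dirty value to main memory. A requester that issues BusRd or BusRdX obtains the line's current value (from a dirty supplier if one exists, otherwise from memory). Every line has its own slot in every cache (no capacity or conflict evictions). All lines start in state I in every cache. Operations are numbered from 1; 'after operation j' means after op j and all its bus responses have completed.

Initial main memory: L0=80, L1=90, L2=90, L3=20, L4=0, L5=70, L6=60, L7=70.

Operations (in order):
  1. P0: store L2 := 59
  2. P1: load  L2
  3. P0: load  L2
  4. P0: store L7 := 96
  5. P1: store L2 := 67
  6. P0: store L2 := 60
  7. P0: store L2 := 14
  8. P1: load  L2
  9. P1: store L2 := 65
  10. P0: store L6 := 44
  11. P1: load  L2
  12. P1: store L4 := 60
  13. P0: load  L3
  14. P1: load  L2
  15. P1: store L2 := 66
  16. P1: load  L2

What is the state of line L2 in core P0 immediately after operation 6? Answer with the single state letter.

state = M

  op1 P0: store L2 := 59 → M/I on L2; bus BusRdX; mem=90
  op2 P1: load  L2 → O/S on L2; bus BusRd; mem=90
  op3 P0: load  L2 → O/S on L2; bus (none); mem=90
  op4 P0: store L7 := 96 → M/I on L7; bus BusRdX; mem=70
  op5 P1: store L2 := 67 → I/M on L2; bus BusUpgr Flush; mem=59
  op6 P0: store L2 := 60 → M/I on L2; bus BusRdX Flush; mem=67
  op7 P0: store L2 := 14 → M/I on L2; bus (none); mem=67
  op8 P1: load  L2 → O/S on L2; bus BusRd; mem=67
  op9 P1: store L2 := 65 → I/M on L2; bus BusUpgr Flush; mem=14
  op10 P0: store L6 := 44 → M/I on L6; bus BusRdX; mem=60
  op11 P1: load  L2 → I/M on L2; bus (none); mem=14
  op12 P1: store L4 := 60 → I/M on L4; bus BusRdX; mem=0
  op13 P0: load  L3 → E/I on L3; bus BusRd; mem=20
  op14 P1: load  L2 → I/M on L2; bus (none); mem=14
  op15 P1: store L2 := 66 → I/M on L2; bus (none); mem=14
  op16 P1: load  L2 → I/M on L2; bus (none); mem=14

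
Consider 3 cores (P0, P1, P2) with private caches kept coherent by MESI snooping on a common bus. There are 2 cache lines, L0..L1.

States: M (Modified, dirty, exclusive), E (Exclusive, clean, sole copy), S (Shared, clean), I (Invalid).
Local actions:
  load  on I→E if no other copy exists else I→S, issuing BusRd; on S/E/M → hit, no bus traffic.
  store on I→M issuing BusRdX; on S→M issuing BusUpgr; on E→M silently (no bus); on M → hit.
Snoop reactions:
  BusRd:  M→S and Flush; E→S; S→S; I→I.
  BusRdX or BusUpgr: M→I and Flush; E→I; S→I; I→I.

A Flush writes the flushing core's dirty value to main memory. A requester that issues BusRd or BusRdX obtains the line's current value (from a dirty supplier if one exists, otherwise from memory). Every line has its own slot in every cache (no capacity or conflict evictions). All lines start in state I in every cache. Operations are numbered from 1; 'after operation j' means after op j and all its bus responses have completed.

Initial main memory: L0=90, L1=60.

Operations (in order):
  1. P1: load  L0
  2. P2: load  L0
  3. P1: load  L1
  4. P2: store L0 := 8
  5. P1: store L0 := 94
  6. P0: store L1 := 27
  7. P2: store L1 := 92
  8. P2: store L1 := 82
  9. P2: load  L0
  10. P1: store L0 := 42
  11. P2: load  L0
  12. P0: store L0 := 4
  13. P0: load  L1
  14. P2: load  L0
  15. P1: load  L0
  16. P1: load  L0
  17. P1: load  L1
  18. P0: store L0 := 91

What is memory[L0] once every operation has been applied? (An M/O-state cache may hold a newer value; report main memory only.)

memory[L0] = 4

step 1: P1: load  L0  ⟶  IEI  (L0)  txn=BusRd  M[L0]=90
step 2: P2: load  L0  ⟶  ISS  (L0)  txn=BusRd  M[L0]=90
step 3: P1: load  L1  ⟶  IEI  (L1)  txn=BusRd  M[L1]=60
step 4: P2: store L0 := 8  ⟶  IIM  (L0)  txn=BusUpgr  M[L0]=90
step 5: P1: store L0 := 94  ⟶  IMI  (L0)  txn=BusRdX+Flush  M[L0]=8
step 6: P0: store L1 := 27  ⟶  MII  (L1)  txn=BusRdX  M[L1]=60
step 7: P2: store L1 := 92  ⟶  IIM  (L1)  txn=BusRdX+Flush  M[L1]=27
step 8: P2: store L1 := 82  ⟶  IIM  (L1)  txn=∅  M[L1]=27
step 9: P2: load  L0  ⟶  ISS  (L0)  txn=BusRd+Flush  M[L0]=94
step 10: P1: store L0 := 42  ⟶  IMI  (L0)  txn=BusUpgr  M[L0]=94
step 11: P2: load  L0  ⟶  ISS  (L0)  txn=BusRd+Flush  M[L0]=42
step 12: P0: store L0 := 4  ⟶  MII  (L0)  txn=BusRdX  M[L0]=42
step 13: P0: load  L1  ⟶  SIS  (L1)  txn=BusRd+Flush  M[L1]=82
step 14: P2: load  L0  ⟶  SIS  (L0)  txn=BusRd+Flush  M[L0]=4
step 15: P1: load  L0  ⟶  SSS  (L0)  txn=BusRd  M[L0]=4
step 16: P1: load  L0  ⟶  SSS  (L0)  txn=∅  M[L0]=4
step 17: P1: load  L1  ⟶  SSS  (L1)  txn=BusRd  M[L1]=82
step 18: P0: store L0 := 91  ⟶  MII  (L0)  txn=BusUpgr  M[L0]=4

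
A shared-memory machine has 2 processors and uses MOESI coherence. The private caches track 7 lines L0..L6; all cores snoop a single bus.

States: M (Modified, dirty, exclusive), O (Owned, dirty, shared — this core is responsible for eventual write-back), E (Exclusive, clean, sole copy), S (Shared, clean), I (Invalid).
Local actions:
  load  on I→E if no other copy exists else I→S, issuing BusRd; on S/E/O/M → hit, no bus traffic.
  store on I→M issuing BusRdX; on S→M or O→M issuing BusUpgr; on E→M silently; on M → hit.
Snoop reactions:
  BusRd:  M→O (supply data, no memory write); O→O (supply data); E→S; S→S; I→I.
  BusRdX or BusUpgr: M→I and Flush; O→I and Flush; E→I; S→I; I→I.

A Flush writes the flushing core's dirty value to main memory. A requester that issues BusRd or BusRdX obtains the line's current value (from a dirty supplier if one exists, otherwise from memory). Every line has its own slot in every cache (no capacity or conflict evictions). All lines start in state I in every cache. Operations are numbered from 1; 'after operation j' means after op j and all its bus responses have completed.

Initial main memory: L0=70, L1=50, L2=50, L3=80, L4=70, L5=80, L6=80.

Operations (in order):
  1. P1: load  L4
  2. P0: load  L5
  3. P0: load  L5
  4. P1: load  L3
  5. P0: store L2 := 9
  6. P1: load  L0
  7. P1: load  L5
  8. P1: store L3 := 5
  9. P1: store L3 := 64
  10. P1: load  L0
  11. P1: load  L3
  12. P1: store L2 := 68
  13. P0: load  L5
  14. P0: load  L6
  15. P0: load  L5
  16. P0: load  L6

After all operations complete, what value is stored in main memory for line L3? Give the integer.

memory[L3] = 80

step 1: P1: load  L4  ⟶  IE  (L4)  txn=BusRd  M[L4]=70
step 2: P0: load  L5  ⟶  EI  (L5)  txn=BusRd  M[L5]=80
step 3: P0: load  L5  ⟶  EI  (L5)  txn=∅  M[L5]=80
step 4: P1: load  L3  ⟶  IE  (L3)  txn=BusRd  M[L3]=80
step 5: P0: store L2 := 9  ⟶  MI  (L2)  txn=BusRdX  M[L2]=50
step 6: P1: load  L0  ⟶  IE  (L0)  txn=BusRd  M[L0]=70
step 7: P1: load  L5  ⟶  SS  (L5)  txn=BusRd  M[L5]=80
step 8: P1: store L3 := 5  ⟶  IM  (L3)  txn=∅  M[L3]=80
step 9: P1: store L3 := 64  ⟶  IM  (L3)  txn=∅  M[L3]=80
step 10: P1: load  L0  ⟶  IE  (L0)  txn=∅  M[L0]=70
step 11: P1: load  L3  ⟶  IM  (L3)  txn=∅  M[L3]=80
step 12: P1: store L2 := 68  ⟶  IM  (L2)  txn=BusRdX+Flush  M[L2]=9
step 13: P0: load  L5  ⟶  SS  (L5)  txn=∅  M[L5]=80
step 14: P0: load  L6  ⟶  EI  (L6)  txn=BusRd  M[L6]=80
step 15: P0: load  L5  ⟶  SS  (L5)  txn=∅  M[L5]=80
step 16: P0: load  L6  ⟶  EI  (L6)  txn=∅  M[L6]=80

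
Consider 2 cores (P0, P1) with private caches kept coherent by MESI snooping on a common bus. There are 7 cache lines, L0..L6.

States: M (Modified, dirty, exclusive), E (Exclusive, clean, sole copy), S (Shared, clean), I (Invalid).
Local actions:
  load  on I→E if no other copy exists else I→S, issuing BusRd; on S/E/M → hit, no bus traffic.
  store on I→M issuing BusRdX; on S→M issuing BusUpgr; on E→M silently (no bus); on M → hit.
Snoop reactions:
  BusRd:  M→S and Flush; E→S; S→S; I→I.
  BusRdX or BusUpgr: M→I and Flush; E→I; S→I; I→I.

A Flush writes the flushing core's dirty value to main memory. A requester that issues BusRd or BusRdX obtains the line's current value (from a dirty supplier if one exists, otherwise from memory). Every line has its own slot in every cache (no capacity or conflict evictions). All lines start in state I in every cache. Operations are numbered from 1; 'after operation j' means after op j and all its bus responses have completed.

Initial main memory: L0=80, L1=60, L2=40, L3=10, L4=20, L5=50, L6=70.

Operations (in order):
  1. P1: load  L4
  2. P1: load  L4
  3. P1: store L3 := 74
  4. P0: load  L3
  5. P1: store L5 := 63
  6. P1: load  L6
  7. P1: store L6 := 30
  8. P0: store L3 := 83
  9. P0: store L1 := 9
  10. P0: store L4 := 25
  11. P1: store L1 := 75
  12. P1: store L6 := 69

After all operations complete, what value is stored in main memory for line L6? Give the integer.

memory[L6] = 70

[1] P1: load  L4 | P0:I, P1:E(20) | bus: BusRd
[2] P1: load  L4 | P0:I, P1:E(20) | bus: none
[3] P1: store L3 := 74 | P0:I, P1:M(74) | bus: BusRdX
[4] P0: load  L3 | P0:S(74), P1:S(74) | bus: BusRd,Flush
[5] P1: store L5 := 63 | P0:I, P1:M(63) | bus: BusRdX
[6] P1: load  L6 | P0:I, P1:E(70) | bus: BusRd
[7] P1: store L6 := 30 | P0:I, P1:M(30) | bus: none
[8] P0: store L3 := 83 | P0:M(83), P1:I | bus: BusUpgr
[9] P0: store L1 := 9 | P0:M(9), P1:I | bus: BusRdX
[10] P0: store L4 := 25 | P0:M(25), P1:I | bus: BusRdX
[11] P1: store L1 := 75 | P0:I, P1:M(75) | bus: BusRdX,Flush
[12] P1: store L6 := 69 | P0:I, P1:M(69) | bus: none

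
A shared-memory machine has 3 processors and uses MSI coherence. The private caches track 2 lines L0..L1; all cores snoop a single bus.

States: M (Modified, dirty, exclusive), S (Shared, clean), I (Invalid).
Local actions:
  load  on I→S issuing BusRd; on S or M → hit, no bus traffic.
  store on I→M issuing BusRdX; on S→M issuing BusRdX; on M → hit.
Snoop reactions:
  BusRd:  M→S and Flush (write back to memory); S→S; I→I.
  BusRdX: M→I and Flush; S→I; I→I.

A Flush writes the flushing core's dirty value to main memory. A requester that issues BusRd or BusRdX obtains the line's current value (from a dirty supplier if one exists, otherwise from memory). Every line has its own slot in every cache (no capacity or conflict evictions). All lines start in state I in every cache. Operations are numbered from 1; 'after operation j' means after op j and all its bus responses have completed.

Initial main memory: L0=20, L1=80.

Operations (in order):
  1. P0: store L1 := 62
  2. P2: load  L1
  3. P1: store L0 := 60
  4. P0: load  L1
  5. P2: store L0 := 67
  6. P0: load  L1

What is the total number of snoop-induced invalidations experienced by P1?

invalidations = 1

1. P0: store L1 := 62  bus=[BusRdX]  L1: P0=M P1=I P2=I  mem[L1]=80
2. P2: load  L1  bus=[BusRd,Flush]  L1: P0=S P1=I P2=S  mem[L1]=62
3. P1: store L0 := 60  bus=[BusRdX]  L0: P0=I P1=M P2=I  mem[L0]=20
4. P0: load  L1  bus=[-]  L1: P0=S P1=I P2=S  mem[L1]=62
5. P2: store L0 := 67  bus=[BusRdX,Flush]  L0: P0=I P1=I P2=M  mem[L0]=60
6. P0: load  L1  bus=[-]  L1: P0=S P1=I P2=S  mem[L1]=62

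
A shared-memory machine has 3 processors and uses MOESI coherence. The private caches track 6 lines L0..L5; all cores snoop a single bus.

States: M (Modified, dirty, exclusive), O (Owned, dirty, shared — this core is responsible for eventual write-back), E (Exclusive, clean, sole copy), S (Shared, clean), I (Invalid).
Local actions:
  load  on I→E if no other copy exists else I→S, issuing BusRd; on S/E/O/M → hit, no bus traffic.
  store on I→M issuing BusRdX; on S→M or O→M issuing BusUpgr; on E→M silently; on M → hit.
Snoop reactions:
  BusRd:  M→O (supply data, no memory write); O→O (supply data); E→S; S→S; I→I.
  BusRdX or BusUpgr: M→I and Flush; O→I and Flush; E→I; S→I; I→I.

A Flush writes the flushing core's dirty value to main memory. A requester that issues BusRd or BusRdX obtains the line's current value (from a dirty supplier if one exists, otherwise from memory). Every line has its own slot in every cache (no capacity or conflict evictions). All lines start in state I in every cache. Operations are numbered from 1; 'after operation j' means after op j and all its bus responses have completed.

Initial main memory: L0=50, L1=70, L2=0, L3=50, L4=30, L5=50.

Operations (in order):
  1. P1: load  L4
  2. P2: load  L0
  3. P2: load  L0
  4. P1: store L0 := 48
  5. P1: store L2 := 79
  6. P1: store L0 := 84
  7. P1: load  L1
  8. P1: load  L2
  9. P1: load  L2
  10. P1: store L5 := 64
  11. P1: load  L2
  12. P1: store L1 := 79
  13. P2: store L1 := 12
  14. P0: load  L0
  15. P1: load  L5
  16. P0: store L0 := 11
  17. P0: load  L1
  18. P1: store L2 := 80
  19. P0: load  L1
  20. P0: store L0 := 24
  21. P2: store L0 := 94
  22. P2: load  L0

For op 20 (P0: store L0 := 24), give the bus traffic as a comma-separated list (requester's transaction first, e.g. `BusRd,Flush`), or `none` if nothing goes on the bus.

bus = none

  op1 P1: load  L4 → I/E/I on L4; bus BusRd; mem=30
  op2 P2: load  L0 → I/I/E on L0; bus BusRd; mem=50
  op3 P2: load  L0 → I/I/E on L0; bus (none); mem=50
  op4 P1: store L0 := 48 → I/M/I on L0; bus BusRdX; mem=50
  op5 P1: store L2 := 79 → I/M/I on L2; bus BusRdX; mem=0
  op6 P1: store L0 := 84 → I/M/I on L0; bus (none); mem=50
  op7 P1: load  L1 → I/E/I on L1; bus BusRd; mem=70
  op8 P1: load  L2 → I/M/I on L2; bus (none); mem=0
  op9 P1: load  L2 → I/M/I on L2; bus (none); mem=0
  op10 P1: store L5 := 64 → I/M/I on L5; bus BusRdX; mem=50
  op11 P1: load  L2 → I/M/I on L2; bus (none); mem=0
  op12 P1: store L1 := 79 → I/M/I on L1; bus (none); mem=70
  op13 P2: store L1 := 12 → I/I/M on L1; bus BusRdX Flush; mem=79
  op14 P0: load  L0 → S/O/I on L0; bus BusRd; mem=50
  op15 P1: load  L5 → I/M/I on L5; bus (none); mem=50
  op16 P0: store L0 := 11 → M/I/I on L0; bus BusUpgr Flush; mem=84
  op17 P0: load  L1 → S/I/O on L1; bus BusRd; mem=79
  op18 P1: store L2 := 80 → I/M/I on L2; bus (none); mem=0
  op19 P0: load  L1 → S/I/O on L1; bus (none); mem=79
  op20 P0: store L0 := 24 → M/I/I on L0; bus (none); mem=84
  op21 P2: store L0 := 94 → I/I/M on L0; bus BusRdX Flush; mem=24
  op22 P2: load  L0 → I/I/M on L0; bus (none); mem=24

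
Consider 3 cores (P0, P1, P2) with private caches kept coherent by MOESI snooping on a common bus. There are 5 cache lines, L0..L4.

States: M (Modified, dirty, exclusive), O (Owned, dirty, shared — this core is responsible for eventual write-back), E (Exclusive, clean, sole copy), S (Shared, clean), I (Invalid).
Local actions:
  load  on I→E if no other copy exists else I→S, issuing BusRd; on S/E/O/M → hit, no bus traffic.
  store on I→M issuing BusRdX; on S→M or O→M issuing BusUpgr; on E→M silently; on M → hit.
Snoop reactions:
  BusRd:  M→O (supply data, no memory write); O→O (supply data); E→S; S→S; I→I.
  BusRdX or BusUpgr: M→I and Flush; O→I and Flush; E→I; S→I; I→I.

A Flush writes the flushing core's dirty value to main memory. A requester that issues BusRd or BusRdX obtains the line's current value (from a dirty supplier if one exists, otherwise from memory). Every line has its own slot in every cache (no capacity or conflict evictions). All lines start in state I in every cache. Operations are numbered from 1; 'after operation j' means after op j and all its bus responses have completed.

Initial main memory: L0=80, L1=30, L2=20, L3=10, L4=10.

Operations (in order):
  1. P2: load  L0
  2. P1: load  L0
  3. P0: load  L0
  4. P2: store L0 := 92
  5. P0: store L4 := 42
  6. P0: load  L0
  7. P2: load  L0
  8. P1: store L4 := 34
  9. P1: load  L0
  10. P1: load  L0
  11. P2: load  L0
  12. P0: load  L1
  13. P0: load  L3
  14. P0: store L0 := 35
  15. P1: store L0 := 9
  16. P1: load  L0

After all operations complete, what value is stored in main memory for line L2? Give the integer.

  op1 P2: load  L0 → I/I/E on L0; bus BusRd; mem=80
  op2 P1: load  L0 → I/S/S on L0; bus BusRd; mem=80
  op3 P0: load  L0 → S/S/S on L0; bus BusRd; mem=80
  op4 P2: store L0 := 92 → I/I/M on L0; bus BusUpgr; mem=80
  op5 P0: store L4 := 42 → M/I/I on L4; bus BusRdX; mem=10
  op6 P0: load  L0 → S/I/O on L0; bus BusRd; mem=80
  op7 P2: load  L0 → S/I/O on L0; bus (none); mem=80
  op8 P1: store L4 := 34 → I/M/I on L4; bus BusRdX Flush; mem=42
  op9 P1: load  L0 → S/S/O on L0; bus BusRd; mem=80
  op10 P1: load  L0 → S/S/O on L0; bus (none); mem=80
  op11 P2: load  L0 → S/S/O on L0; bus (none); mem=80
  op12 P0: load  L1 → E/I/I on L1; bus BusRd; mem=30
  op13 P0: load  L3 → E/I/I on L3; bus BusRd; mem=10
  op14 P0: store L0 := 35 → M/I/I on L0; bus BusUpgr Flush; mem=92
  op15 P1: store L0 := 9 → I/M/I on L0; bus BusRdX Flush; mem=35
  op16 P1: load  L0 → I/M/I on L0; bus (none); mem=35

memory[L2] = 20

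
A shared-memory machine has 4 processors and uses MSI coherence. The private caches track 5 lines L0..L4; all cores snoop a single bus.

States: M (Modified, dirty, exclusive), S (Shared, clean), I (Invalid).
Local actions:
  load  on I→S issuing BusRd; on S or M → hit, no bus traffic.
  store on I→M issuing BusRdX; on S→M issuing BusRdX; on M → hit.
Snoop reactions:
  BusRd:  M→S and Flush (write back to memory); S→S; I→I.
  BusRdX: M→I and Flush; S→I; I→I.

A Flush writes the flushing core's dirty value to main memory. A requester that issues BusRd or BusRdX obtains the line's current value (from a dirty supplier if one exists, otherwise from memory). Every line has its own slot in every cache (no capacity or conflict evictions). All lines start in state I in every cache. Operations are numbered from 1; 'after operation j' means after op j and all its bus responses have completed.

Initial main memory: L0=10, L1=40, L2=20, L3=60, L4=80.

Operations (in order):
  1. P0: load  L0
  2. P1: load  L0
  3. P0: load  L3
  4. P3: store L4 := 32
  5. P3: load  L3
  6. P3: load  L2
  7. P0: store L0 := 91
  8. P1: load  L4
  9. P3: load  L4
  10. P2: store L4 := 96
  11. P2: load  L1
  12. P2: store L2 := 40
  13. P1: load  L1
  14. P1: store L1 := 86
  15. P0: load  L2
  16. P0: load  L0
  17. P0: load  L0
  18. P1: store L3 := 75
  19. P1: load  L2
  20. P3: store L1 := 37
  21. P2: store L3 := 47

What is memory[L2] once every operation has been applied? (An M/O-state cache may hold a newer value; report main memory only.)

1. P0: load  L0  bus=[BusRd]  L0: P0=S P1=I P2=I P3=I  mem[L0]=10
2. P1: load  L0  bus=[BusRd]  L0: P0=S P1=S P2=I P3=I  mem[L0]=10
3. P0: load  L3  bus=[BusRd]  L3: P0=S P1=I P2=I P3=I  mem[L3]=60
4. P3: store L4 := 32  bus=[BusRdX]  L4: P0=I P1=I P2=I P3=M  mem[L4]=80
5. P3: load  L3  bus=[BusRd]  L3: P0=S P1=I P2=I P3=S  mem[L3]=60
6. P3: load  L2  bus=[BusRd]  L2: P0=I P1=I P2=I P3=S  mem[L2]=20
7. P0: store L0 := 91  bus=[BusRdX]  L0: P0=M P1=I P2=I P3=I  mem[L0]=10
8. P1: load  L4  bus=[BusRd,Flush]  L4: P0=I P1=S P2=I P3=S  mem[L4]=32
9. P3: load  L4  bus=[-]  L4: P0=I P1=S P2=I P3=S  mem[L4]=32
10. P2: store L4 := 96  bus=[BusRdX]  L4: P0=I P1=I P2=M P3=I  mem[L4]=32
11. P2: load  L1  bus=[BusRd]  L1: P0=I P1=I P2=S P3=I  mem[L1]=40
12. P2: store L2 := 40  bus=[BusRdX]  L2: P0=I P1=I P2=M P3=I  mem[L2]=20
13. P1: load  L1  bus=[BusRd]  L1: P0=I P1=S P2=S P3=I  mem[L1]=40
14. P1: store L1 := 86  bus=[BusRdX]  L1: P0=I P1=M P2=I P3=I  mem[L1]=40
15. P0: load  L2  bus=[BusRd,Flush]  L2: P0=S P1=I P2=S P3=I  mem[L2]=40
16. P0: load  L0  bus=[-]  L0: P0=M P1=I P2=I P3=I  mem[L0]=10
17. P0: load  L0  bus=[-]  L0: P0=M P1=I P2=I P3=I  mem[L0]=10
18. P1: store L3 := 75  bus=[BusRdX]  L3: P0=I P1=M P2=I P3=I  mem[L3]=60
19. P1: load  L2  bus=[BusRd]  L2: P0=S P1=S P2=S P3=I  mem[L2]=40
20. P3: store L1 := 37  bus=[BusRdX,Flush]  L1: P0=I P1=I P2=I P3=M  mem[L1]=86
21. P2: store L3 := 47  bus=[BusRdX,Flush]  L3: P0=I P1=I P2=M P3=I  mem[L3]=75

memory[L2] = 40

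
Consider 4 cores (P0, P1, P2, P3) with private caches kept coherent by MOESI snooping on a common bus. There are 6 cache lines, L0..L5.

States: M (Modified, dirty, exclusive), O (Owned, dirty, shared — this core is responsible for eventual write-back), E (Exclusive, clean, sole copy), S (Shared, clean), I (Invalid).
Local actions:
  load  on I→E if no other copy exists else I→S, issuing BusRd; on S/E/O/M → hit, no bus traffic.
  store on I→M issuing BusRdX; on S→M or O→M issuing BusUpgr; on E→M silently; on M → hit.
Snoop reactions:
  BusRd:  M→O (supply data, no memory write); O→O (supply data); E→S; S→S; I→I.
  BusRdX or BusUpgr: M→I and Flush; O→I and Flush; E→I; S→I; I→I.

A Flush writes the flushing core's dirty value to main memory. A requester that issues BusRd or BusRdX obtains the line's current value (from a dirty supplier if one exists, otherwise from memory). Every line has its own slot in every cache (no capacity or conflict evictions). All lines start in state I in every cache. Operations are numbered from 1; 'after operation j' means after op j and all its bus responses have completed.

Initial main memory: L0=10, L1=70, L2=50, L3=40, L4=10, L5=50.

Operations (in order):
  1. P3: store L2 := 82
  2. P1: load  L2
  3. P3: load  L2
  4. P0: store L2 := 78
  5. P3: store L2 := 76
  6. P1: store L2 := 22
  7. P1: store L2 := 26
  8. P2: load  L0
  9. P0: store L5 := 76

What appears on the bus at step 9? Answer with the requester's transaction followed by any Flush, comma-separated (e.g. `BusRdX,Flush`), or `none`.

[1] P3: store L2 := 82 | P0:I, P1:I, P2:I, P3:M(82) | bus: BusRdX
[2] P1: load  L2 | P0:I, P1:S(82), P2:I, P3:O(82) | bus: BusRd
[3] P3: load  L2 | P0:I, P1:S(82), P2:I, P3:O(82) | bus: none
[4] P0: store L2 := 78 | P0:M(78), P1:I, P2:I, P3:I | bus: BusRdX,Flush
[5] P3: store L2 := 76 | P0:I, P1:I, P2:I, P3:M(76) | bus: BusRdX,Flush
[6] P1: store L2 := 22 | P0:I, P1:M(22), P2:I, P3:I | bus: BusRdX,Flush
[7] P1: store L2 := 26 | P0:I, P1:M(26), P2:I, P3:I | bus: none
[8] P2: load  L0 | P0:I, P1:I, P2:E(10), P3:I | bus: BusRd
[9] P0: store L5 := 76 | P0:M(76), P1:I, P2:I, P3:I | bus: BusRdX

bus = BusRdX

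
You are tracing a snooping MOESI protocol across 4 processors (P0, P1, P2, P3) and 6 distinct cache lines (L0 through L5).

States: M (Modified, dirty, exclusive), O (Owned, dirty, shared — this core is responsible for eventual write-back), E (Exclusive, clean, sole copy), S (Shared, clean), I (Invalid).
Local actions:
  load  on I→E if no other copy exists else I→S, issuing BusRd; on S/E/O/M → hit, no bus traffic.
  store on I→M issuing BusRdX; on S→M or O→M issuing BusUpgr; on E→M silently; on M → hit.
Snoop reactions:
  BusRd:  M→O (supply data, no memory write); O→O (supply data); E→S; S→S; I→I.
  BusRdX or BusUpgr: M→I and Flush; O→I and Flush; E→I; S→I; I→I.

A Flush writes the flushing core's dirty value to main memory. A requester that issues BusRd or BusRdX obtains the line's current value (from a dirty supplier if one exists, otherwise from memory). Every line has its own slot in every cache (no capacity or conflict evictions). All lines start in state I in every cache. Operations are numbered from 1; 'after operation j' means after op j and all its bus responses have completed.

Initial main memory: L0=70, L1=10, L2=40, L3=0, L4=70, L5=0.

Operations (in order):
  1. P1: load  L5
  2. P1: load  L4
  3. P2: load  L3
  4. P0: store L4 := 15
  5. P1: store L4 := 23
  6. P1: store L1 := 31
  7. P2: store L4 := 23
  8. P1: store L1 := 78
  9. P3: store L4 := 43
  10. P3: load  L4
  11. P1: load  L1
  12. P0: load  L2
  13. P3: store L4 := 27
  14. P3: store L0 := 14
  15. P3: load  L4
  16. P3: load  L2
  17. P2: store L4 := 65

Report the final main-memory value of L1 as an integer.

memory[L1] = 10

step 1: P1: load  L5  ⟶  IEII  (L5)  txn=BusRd  M[L5]=0
step 2: P1: load  L4  ⟶  IEII  (L4)  txn=BusRd  M[L4]=70
step 3: P2: load  L3  ⟶  IIEI  (L3)  txn=BusRd  M[L3]=0
step 4: P0: store L4 := 15  ⟶  MIII  (L4)  txn=BusRdX  M[L4]=70
step 5: P1: store L4 := 23  ⟶  IMII  (L4)  txn=BusRdX+Flush  M[L4]=15
step 6: P1: store L1 := 31  ⟶  IMII  (L1)  txn=BusRdX  M[L1]=10
step 7: P2: store L4 := 23  ⟶  IIMI  (L4)  txn=BusRdX+Flush  M[L4]=23
step 8: P1: store L1 := 78  ⟶  IMII  (L1)  txn=∅  M[L1]=10
step 9: P3: store L4 := 43  ⟶  IIIM  (L4)  txn=BusRdX+Flush  M[L4]=23
step 10: P3: load  L4  ⟶  IIIM  (L4)  txn=∅  M[L4]=23
step 11: P1: load  L1  ⟶  IMII  (L1)  txn=∅  M[L1]=10
step 12: P0: load  L2  ⟶  EIII  (L2)  txn=BusRd  M[L2]=40
step 13: P3: store L4 := 27  ⟶  IIIM  (L4)  txn=∅  M[L4]=23
step 14: P3: store L0 := 14  ⟶  IIIM  (L0)  txn=BusRdX  M[L0]=70
step 15: P3: load  L4  ⟶  IIIM  (L4)  txn=∅  M[L4]=23
step 16: P3: load  L2  ⟶  SIIS  (L2)  txn=BusRd  M[L2]=40
step 17: P2: store L4 := 65  ⟶  IIMI  (L4)  txn=BusRdX+Flush  M[L4]=27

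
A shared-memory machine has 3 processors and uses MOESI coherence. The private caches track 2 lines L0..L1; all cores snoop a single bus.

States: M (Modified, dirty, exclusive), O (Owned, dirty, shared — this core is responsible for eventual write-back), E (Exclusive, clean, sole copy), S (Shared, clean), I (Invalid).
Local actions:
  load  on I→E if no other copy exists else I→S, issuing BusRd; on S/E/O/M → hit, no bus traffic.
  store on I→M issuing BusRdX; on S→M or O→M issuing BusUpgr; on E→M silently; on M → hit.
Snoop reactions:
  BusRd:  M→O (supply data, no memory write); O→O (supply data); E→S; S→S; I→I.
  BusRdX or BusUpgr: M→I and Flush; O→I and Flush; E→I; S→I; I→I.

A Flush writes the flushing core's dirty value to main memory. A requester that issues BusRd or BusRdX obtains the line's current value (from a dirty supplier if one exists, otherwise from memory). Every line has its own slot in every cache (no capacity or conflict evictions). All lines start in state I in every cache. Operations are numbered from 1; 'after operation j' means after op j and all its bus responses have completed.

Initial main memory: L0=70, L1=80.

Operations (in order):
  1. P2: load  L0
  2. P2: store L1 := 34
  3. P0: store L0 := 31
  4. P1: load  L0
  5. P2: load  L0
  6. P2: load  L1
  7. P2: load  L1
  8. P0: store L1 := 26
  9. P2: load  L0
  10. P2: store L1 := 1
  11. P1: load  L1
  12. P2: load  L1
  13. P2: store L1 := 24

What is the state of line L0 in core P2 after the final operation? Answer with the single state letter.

1. P2: load  L0  bus=[BusRd]  L0: P0=I P1=I P2=E  mem[L0]=70
2. P2: store L1 := 34  bus=[BusRdX]  L1: P0=I P1=I P2=M  mem[L1]=80
3. P0: store L0 := 31  bus=[BusRdX]  L0: P0=M P1=I P2=I  mem[L0]=70
4. P1: load  L0  bus=[BusRd]  L0: P0=O P1=S P2=I  mem[L0]=70
5. P2: load  L0  bus=[BusRd]  L0: P0=O P1=S P2=S  mem[L0]=70
6. P2: load  L1  bus=[-]  L1: P0=I P1=I P2=M  mem[L1]=80
7. P2: load  L1  bus=[-]  L1: P0=I P1=I P2=M  mem[L1]=80
8. P0: store L1 := 26  bus=[BusRdX,Flush]  L1: P0=M P1=I P2=I  mem[L1]=34
9. P2: load  L0  bus=[-]  L0: P0=O P1=S P2=S  mem[L0]=70
10. P2: store L1 := 1  bus=[BusRdX,Flush]  L1: P0=I P1=I P2=M  mem[L1]=26
11. P1: load  L1  bus=[BusRd]  L1: P0=I P1=S P2=O  mem[L1]=26
12. P2: load  L1  bus=[-]  L1: P0=I P1=S P2=O  mem[L1]=26
13. P2: store L1 := 24  bus=[BusUpgr]  L1: P0=I P1=I P2=M  mem[L1]=26

state = S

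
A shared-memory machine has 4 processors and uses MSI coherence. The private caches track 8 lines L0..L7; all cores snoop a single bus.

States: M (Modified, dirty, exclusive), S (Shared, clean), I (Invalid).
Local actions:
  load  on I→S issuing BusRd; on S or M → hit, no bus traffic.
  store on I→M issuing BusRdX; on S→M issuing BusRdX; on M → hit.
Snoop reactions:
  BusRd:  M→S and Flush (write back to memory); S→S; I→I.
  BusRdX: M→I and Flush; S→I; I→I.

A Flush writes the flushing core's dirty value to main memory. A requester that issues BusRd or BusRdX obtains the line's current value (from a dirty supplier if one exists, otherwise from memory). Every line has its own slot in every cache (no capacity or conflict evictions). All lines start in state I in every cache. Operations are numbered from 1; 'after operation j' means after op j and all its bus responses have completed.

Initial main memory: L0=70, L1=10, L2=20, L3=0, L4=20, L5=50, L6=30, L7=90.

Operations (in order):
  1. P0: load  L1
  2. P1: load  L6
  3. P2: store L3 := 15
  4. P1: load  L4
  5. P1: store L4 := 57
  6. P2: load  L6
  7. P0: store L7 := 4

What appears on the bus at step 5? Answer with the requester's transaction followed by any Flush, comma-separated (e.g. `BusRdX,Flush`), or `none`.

  op1 P0: load  L1 → S/I/I/I on L1; bus BusRd; mem=10
  op2 P1: load  L6 → I/S/I/I on L6; bus BusRd; mem=30
  op3 P2: store L3 := 15 → I/I/M/I on L3; bus BusRdX; mem=0
  op4 P1: load  L4 → I/S/I/I on L4; bus BusRd; mem=20
  op5 P1: store L4 := 57 → I/M/I/I on L4; bus BusRdX; mem=20
  op6 P2: load  L6 → I/S/S/I on L6; bus BusRd; mem=30
  op7 P0: store L7 := 4 → M/I/I/I on L7; bus BusRdX; mem=90

bus = BusRdX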